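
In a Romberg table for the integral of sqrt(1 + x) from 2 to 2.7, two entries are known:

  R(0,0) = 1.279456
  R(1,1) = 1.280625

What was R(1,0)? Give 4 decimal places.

From R(1,1) = (4·R(1,0) − R(0,0))/3, solve for R(1,0):
4·R(1,0) = 3·1.280625 + 1.279456 = 5.121331
R(1,0) = 1.280333

1.2803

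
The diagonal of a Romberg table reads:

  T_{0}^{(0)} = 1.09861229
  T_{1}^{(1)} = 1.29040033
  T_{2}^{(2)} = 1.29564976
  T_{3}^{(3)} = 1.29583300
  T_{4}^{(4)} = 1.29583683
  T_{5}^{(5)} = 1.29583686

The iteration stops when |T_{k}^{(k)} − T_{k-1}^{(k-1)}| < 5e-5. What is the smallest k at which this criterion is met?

|T_{1}^{(1)} − T_{0}^{(0)}| = 0.19178804 ≥ 5e-5
|T_{2}^{(2)} − T_{1}^{(1)}| = 0.00524943 ≥ 5e-5
|T_{3}^{(3)} − T_{2}^{(2)}| = 0.00018324 ≥ 5e-5
|T_{4}^{(4)} − T_{3}^{(3)}| = 0.00000383 < 5e-5

k = 4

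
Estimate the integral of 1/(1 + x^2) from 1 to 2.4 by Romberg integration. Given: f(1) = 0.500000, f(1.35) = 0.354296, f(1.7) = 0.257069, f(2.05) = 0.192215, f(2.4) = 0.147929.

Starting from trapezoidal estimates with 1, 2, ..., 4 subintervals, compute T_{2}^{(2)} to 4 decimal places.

0.3906

T_{0}^{(0)} (trapezoid, 1 panel, h=1.4000): 0.453550
T_{1}^{(0)} (trapezoid, 2 panels, h=0.7000): 0.406723
T_{2}^{(0)} (trapezoid, 4 panels, h=0.3500): 0.394641
T_{1}^{(1)} = 0.406723 + (0.406723 − 0.453550)/3 = 0.391114
T_{2}^{(1)} = 0.394641 + (0.394641 − 0.406723)/3 = 0.390614
T_{2}^{(2)} = 0.390614 + (0.390614 − 0.391114)/15 = 0.390581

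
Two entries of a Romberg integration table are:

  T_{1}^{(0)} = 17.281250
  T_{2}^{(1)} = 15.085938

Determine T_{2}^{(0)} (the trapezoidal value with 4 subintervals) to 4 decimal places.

15.6348

From T_{2}^{(1)} = (4·T_{2}^{(0)} − T_{1}^{(0)})/3, solve for T_{2}^{(0)}:
4·T_{2}^{(0)} = 3·15.085938 + 17.281250 = 62.539064
T_{2}^{(0)} = 15.634766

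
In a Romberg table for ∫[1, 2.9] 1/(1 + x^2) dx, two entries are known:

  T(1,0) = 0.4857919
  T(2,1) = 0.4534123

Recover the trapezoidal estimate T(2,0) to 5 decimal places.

0.46151

From T(2,1) = (4·T(2,0) − T(1,0))/3, solve for T(2,0):
4·T(2,0) = 3·0.4534123 + 0.4857919 = 1.8460288
T(2,0) = 0.4615072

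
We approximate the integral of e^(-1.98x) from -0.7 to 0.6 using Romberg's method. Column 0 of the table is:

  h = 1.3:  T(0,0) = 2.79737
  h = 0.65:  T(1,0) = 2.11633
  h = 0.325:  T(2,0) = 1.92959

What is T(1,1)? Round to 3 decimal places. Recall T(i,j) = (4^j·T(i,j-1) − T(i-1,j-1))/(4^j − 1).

1.889

Richardson extrapolation on the trapezoidal column (denominator 4−1=3):
T(1,1) = (4·2.11633 − 2.79737) / 3 = 1.88932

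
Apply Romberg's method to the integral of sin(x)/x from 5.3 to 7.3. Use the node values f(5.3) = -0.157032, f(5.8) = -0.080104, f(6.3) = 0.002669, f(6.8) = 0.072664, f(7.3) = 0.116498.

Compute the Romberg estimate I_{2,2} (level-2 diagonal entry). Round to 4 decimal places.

-0.0109

I_{0,0} (trapezoid, 1 panel, h=2.0000): -0.040534
I_{1,0} (trapezoid, 2 panels, h=1.0000): -0.017598
I_{2,0} (trapezoid, 4 panels, h=0.5000): -0.012519
I_{1,1} = -0.017598 + (-0.017598 − (-0.040534))/3 = -0.009953
I_{2,1} = -0.012519 + (-0.012519 − (-0.017598))/3 = -0.010826
I_{2,2} = -0.010826 + (-0.010826 − (-0.009953))/15 = -0.010884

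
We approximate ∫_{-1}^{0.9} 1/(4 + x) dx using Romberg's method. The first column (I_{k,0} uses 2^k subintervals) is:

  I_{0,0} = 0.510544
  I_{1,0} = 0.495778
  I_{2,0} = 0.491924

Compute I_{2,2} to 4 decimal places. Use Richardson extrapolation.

0.4906

I_{1,1} = (4·0.495778 − 0.510544) / 3 = 0.490856
I_{2,1} = 0.491924 + (0.491924 − 0.495778)/3 = 0.490639
I_{2,2} = (16·0.490639 − 0.490856) / 15 = 0.490625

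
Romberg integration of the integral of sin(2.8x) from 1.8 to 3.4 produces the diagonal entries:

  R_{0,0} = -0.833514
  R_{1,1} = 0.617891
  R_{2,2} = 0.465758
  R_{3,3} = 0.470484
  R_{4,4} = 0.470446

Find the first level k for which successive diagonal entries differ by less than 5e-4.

k = 4

|R_{1,1} − R_{0,0}| = 1.451405 ≥ 5e-4
|R_{2,2} − R_{1,1}| = 0.152133 ≥ 5e-4
|R_{3,3} − R_{2,2}| = 0.004726 ≥ 5e-4
|R_{4,4} − R_{3,3}| = 0.000038 < 5e-4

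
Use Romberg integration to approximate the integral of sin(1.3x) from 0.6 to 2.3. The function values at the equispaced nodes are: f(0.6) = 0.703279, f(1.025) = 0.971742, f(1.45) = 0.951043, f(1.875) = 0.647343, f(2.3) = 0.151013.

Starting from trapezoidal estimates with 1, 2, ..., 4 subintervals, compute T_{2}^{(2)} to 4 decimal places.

T_{0}^{(0)} (trapezoid, 1 panel, h=1.7000): 0.726148
T_{1}^{(0)} (trapezoid, 2 panels, h=0.8500): 1.171461
T_{2}^{(0)} (trapezoid, 4 panels, h=0.4250): 1.273841
T_{1}^{(1)} = 1.171461 + (1.171461 − 0.726148)/3 = 1.319899
T_{2}^{(1)} = 1.273841 + (1.273841 − 1.171461)/3 = 1.307968
T_{2}^{(2)} = 1.307968 + (1.307968 − 1.319899)/15 = 1.307173

1.3072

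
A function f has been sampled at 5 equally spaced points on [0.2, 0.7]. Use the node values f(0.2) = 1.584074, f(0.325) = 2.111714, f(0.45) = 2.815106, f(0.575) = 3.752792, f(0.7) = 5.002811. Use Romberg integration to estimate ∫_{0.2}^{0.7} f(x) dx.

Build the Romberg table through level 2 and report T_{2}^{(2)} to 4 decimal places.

T_{0}^{(0)} (trapezoid, 1 panel, h=0.5000): 1.646721
T_{1}^{(0)} (trapezoid, 2 panels, h=0.2500): 1.527137
T_{2}^{(0)} (trapezoid, 4 panels, h=0.1250): 1.496632
T_{1}^{(1)} = 1.527137 + (1.527137 − 1.646721)/3 = 1.487276
T_{2}^{(1)} = 1.496632 + (1.496632 − 1.527137)/3 = 1.486464
T_{2}^{(2)} = 1.486464 + (1.486464 − 1.487276)/15 = 1.486410

1.4864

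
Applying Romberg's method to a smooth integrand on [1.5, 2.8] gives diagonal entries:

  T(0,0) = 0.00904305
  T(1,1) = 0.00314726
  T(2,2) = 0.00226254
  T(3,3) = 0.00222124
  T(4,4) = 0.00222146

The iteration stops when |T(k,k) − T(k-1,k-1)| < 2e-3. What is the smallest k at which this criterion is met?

|T(1,1) − T(0,0)| = 0.00589579 ≥ 2e-3
|T(2,2) − T(1,1)| = 0.00088472 < 2e-3

k = 2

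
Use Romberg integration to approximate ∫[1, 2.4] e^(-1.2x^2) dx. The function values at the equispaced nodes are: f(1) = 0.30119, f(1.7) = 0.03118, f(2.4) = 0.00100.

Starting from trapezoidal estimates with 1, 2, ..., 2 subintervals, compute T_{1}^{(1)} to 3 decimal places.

0.100

T_{0}^{(0)} (trapezoid, 1 panel, h=1.4000): 0.21153
T_{1}^{(0)} (trapezoid, 2 panels, h=0.7000): 0.12759
T_{1}^{(1)} = 0.12759 + (0.12759 − 0.21153)/3 = 0.09961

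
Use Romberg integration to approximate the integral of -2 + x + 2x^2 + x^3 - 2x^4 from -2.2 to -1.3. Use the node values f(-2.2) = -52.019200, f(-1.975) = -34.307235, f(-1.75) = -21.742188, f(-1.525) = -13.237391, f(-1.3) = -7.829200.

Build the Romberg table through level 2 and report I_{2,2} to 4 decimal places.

I_{0,0} (trapezoid, 1 panel, h=0.9000): -26.931780
I_{1,0} (trapezoid, 2 panels, h=0.4500): -23.249875
I_{2,0} (trapezoid, 4 panels, h=0.2250): -22.322478
I_{1,1} = -23.249875 + (-23.249875 − (-26.931780))/3 = -22.022573
I_{2,1} = -22.322478 + (-22.322478 − (-23.249875))/3 = -22.013346
I_{2,2} = -22.013346 + (-22.013346 − (-22.022573))/15 = -22.012731

-22.0127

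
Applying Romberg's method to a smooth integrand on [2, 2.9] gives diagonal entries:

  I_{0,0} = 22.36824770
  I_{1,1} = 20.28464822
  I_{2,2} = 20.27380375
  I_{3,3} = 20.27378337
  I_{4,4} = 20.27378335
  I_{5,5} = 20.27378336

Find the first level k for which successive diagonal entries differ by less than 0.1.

k = 2

|I_{1,1} − I_{0,0}| = 2.08359948 ≥ 0.1
|I_{2,2} − I_{1,1}| = 0.01084447 < 0.1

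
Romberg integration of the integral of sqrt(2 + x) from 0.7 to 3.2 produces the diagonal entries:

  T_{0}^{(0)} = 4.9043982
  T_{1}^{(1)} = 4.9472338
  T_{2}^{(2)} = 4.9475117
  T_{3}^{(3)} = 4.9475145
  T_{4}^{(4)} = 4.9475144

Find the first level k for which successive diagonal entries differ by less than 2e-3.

k = 2

|T_{1}^{(1)} − T_{0}^{(0)}| = 0.0428356 ≥ 2e-3
|T_{2}^{(2)} − T_{1}^{(1)}| = 0.0002779 < 2e-3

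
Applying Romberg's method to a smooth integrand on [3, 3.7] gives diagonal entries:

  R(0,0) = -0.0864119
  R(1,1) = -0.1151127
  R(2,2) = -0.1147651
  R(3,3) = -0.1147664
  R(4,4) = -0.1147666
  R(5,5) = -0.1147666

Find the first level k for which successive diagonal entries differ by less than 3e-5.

|R(1,1) − R(0,0)| = 0.0287008 ≥ 3e-5
|R(2,2) − R(1,1)| = 0.0003476 ≥ 3e-5
|R(3,3) − R(2,2)| = 0.0000013 < 3e-5

k = 3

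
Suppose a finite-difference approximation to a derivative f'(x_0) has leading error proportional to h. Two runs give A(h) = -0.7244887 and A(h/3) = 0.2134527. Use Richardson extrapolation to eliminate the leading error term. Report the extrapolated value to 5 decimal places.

0.68242

The leading error scales as h; refining by a factor of 3 reduces it by 3^1 = 3.
Extrapolated value = (3·A(h/3) − A(h)) / (3 − 1)
= (3·0.2134527 − (-0.7244887)) / 2
= 1.3648468 / 2 = 0.6824234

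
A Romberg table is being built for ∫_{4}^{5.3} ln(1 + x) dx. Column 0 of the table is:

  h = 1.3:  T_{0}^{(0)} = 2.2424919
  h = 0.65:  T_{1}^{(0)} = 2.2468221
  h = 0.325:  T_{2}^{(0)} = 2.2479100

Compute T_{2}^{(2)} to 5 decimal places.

T_{1}^{(1)} = (4·2.2468221 − 2.2424919) / 3 = 2.2482655
T_{2}^{(1)} = 2.2479100 + (2.2479100 − 2.2468221)/3 = 2.2482726
T_{2}^{(2)} = 2.2482726 + (2.2482726 − 2.2482655)/15 = 2.2482731
(Column j=1 coincides with Simpson's rule on the same nodes.)

2.24827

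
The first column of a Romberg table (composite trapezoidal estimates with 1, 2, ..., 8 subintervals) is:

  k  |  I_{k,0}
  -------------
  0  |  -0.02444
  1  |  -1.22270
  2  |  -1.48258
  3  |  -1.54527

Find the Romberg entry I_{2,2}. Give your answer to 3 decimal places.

I_{1,1} = -1.22270 + (-1.22270 − (-0.02444))/3 = -1.62212
I_{2,1} = (4·(-1.48258) − (-1.22270)) / 3 = -1.56921
I_{2,2} = -1.56921 + (-1.56921 − (-1.62212))/15 = -1.56568

-1.566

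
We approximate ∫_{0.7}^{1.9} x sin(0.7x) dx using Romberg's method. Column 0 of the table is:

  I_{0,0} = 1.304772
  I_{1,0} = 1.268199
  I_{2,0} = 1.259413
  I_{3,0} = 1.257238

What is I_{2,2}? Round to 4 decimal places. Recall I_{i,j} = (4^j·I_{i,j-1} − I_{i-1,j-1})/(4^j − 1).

I_{1,1} = (4·1.268199 − 1.304772) / 3 = 1.256008
I_{2,1} = (4·1.259413 − 1.268199) / 3 = 1.256484
I_{2,2} = 1.256484 + (1.256484 − 1.256008)/15 = 1.256516
(Column j=1 coincides with Simpson's rule on the same nodes.)

1.2565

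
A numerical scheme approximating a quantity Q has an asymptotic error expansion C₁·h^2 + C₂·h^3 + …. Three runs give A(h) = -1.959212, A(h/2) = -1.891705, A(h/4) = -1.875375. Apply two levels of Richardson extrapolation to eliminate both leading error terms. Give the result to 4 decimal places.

-1.8700

First eliminate the h^2 term (factor 2^2 = 4):
  B₁ = (4·(-1.891705) − (-1.959212))/3 = -1.869203
  B₂ = (4·(-1.875375) − (-1.891705))/3 = -1.869932
Then eliminate the h^3 term (factor 2^3 = 8):
  (8·(-1.869932) − (-1.869203))/7 = -1.870036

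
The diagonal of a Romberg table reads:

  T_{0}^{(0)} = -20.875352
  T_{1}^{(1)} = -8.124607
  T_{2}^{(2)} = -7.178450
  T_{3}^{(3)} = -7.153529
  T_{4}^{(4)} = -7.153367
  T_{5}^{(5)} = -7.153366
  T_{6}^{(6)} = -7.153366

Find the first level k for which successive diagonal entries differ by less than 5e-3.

k = 4

|T_{1}^{(1)} − T_{0}^{(0)}| = 12.750745 ≥ 5e-3
|T_{2}^{(2)} − T_{1}^{(1)}| = 0.946157 ≥ 5e-3
|T_{3}^{(3)} − T_{2}^{(2)}| = 0.024921 ≥ 5e-3
|T_{4}^{(4)} − T_{3}^{(3)}| = 0.000162 < 5e-3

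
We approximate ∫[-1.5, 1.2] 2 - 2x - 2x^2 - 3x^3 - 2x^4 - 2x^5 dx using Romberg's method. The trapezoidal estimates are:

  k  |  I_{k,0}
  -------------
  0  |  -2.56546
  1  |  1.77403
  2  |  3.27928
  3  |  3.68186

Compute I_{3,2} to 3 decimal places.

3.818

Richardson extrapolation on the trapezoidal column (denominator 4−1=3):
I_{2,1} = (4·3.27928 − 1.77403) / 3 = 3.78103
I_{3,1} = (4·3.68186 − 3.27928) / 3 = 3.81605
I_{3,2} = 3.81605 + (3.81605 − 3.78103)/15 = 3.81838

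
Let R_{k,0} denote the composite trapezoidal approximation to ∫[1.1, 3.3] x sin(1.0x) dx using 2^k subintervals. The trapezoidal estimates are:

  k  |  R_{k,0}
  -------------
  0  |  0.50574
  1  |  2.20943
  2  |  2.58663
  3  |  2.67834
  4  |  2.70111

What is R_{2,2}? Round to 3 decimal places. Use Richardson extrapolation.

2.708

Richardson extrapolation on the trapezoidal column (denominator 4−1=3):
R_{1,1} = (4·2.20943 − 0.50574) / 3 = 2.77733
R_{2,1} = (4·2.58663 − 2.20943) / 3 = 2.71236
R_{2,2} = 2.71236 + (2.71236 − 2.77733)/15 = 2.70803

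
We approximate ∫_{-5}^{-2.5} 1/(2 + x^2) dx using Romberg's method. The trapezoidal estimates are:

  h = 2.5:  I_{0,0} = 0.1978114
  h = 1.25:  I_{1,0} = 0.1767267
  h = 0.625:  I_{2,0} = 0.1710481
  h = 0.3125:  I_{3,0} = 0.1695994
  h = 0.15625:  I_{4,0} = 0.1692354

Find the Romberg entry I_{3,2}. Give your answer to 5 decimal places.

0.16911

I_{2,1} = (4·0.1710481 − 0.1767267) / 3 = 0.1691552
I_{3,1} = (4·0.1695994 − 0.1710481) / 3 = 0.1691165
I_{3,2} = (16·0.1691165 − 0.1691552) / 15 = 0.1691139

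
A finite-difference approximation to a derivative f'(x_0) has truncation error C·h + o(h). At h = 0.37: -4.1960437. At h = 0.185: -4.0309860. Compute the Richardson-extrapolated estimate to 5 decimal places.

The leading error scales as h; refining by a factor of 2 reduces it by 2^1 = 2.
Extrapolated value = (2·A(h/2) − A(h)) / (2 − 1)
= (2·(-4.0309860) − (-4.1960437)) / 1
= -3.8659283 / 1 = -3.8659283

-3.86593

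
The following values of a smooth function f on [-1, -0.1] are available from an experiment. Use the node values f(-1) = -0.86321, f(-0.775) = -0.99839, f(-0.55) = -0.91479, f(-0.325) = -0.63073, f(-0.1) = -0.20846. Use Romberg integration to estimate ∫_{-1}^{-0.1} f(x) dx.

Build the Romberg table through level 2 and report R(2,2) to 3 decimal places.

-0.706

R(0,0) (trapezoid, 1 panel, h=0.9000): -0.48225
R(1,0) (trapezoid, 2 panels, h=0.4500): -0.65278
R(2,0) (trapezoid, 4 panels, h=0.2250): -0.69294
R(1,1) = -0.65278 + (-0.65278 − (-0.48225))/3 = -0.70962
R(2,1) = -0.69294 + (-0.69294 − (-0.65278))/3 = -0.70633
R(2,2) = -0.70633 + (-0.70633 − (-0.70962))/15 = -0.70611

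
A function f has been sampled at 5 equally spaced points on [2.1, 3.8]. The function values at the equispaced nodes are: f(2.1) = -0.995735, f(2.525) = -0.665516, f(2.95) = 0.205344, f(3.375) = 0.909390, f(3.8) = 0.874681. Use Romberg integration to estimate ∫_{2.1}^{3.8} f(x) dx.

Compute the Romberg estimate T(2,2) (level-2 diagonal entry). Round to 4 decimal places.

T(0,0) (trapezoid, 1 panel, h=1.7000): -0.102896
T(1,0) (trapezoid, 2 panels, h=0.8500): 0.123094
T(2,0) (trapezoid, 4 panels, h=0.4250): 0.165194
T(1,1) = 0.123094 + (0.123094 − (-0.102896))/3 = 0.198424
T(2,1) = 0.165194 + (0.165194 − 0.123094)/3 = 0.179227
T(2,2) = 0.179227 + (0.179227 − 0.198424)/15 = 0.177947

0.1779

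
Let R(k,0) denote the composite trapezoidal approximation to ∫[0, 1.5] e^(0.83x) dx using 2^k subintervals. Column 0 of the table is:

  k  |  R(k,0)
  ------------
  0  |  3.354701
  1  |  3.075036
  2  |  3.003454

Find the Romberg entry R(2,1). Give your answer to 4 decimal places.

2.9796

Richardson extrapolation on the trapezoidal column (denominator 4−1=3):
R(2,1) = 3.003454 + (3.003454 − 3.075036)/3 = 2.979593
(Column j=1 coincides with Simpson's rule on the same nodes.)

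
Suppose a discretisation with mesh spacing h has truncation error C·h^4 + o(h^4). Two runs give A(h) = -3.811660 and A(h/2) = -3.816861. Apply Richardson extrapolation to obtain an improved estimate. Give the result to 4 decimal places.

Extrapolated value = (16·A(h/2) − A(h)) / (16 − 1)
= (16·(-3.816861) − (-3.811660)) / 15
= -57.258116 / 15 = -3.817208

-3.8172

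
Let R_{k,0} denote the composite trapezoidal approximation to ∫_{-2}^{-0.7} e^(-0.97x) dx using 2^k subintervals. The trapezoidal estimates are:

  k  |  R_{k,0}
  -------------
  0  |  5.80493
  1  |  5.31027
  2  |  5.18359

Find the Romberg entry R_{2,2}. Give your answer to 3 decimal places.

Richardson extrapolation on the trapezoidal column (denominator 4−1=3):
R_{1,1} = 5.31027 + (5.31027 − 5.80493)/3 = 5.14538
R_{2,1} = (4·5.18359 − 5.31027) / 3 = 5.14136
R_{2,2} = 5.14136 + (5.14136 − 5.14538)/15 = 5.14109

5.141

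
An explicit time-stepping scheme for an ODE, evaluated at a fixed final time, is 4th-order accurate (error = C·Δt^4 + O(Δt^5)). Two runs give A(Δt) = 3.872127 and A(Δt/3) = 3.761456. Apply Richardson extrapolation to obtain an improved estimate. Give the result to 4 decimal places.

The leading error scales as Δt^4; refining by a factor of 3 reduces it by 3^4 = 81.
Extrapolated value = (81·A(Δt/3) − A(Δt)) / (81 − 1)
= (81·3.761456 − 3.872127) / 80
= 300.805809 / 80 = 3.760073

3.7601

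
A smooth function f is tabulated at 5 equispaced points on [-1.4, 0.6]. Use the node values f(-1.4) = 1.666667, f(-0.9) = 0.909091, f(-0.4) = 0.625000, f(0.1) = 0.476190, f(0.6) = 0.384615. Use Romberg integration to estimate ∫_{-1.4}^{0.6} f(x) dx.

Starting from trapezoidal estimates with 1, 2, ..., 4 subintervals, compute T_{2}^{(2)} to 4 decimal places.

T_{0}^{(0)} (trapezoid, 1 panel, h=2.0000): 2.051282
T_{1}^{(0)} (trapezoid, 2 panels, h=1.0000): 1.650641
T_{2}^{(0)} (trapezoid, 4 panels, h=0.5000): 1.517961
T_{1}^{(1)} = 1.650641 + (1.650641 − 2.051282)/3 = 1.517094
T_{2}^{(1)} = 1.517961 + (1.517961 − 1.650641)/3 = 1.473734
T_{2}^{(2)} = 1.473734 + (1.473734 − 1.517094)/15 = 1.470843

1.4708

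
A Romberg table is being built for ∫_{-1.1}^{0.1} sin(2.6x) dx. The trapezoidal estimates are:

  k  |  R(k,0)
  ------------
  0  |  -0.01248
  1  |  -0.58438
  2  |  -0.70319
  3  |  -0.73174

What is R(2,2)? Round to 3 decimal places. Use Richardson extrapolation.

-0.741

Richardson extrapolation on the trapezoidal column (denominator 4−1=3):
R(1,1) = (4·(-0.58438) − (-0.01248)) / 3 = -0.77501
R(2,1) = -0.70319 + (-0.70319 − (-0.58438))/3 = -0.74279
R(2,2) = (16·(-0.74279) − (-0.77501)) / 15 = -0.74064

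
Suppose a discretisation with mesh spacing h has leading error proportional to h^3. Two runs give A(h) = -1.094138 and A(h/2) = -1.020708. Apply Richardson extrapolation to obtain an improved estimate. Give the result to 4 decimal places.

-1.0102

Extrapolated value = (8·A(h/2) − A(h)) / (8 − 1)
= (8·(-1.020708) − (-1.094138)) / 7
= -7.071526 / 7 = -1.010218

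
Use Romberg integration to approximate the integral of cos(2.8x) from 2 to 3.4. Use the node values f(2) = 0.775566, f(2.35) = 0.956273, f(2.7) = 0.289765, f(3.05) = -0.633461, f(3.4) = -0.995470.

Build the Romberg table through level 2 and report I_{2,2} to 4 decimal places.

I_{0,0} (trapezoid, 1 panel, h=1.4000): -0.153933
I_{1,0} (trapezoid, 2 panels, h=0.7000): 0.125869
I_{2,0} (trapezoid, 4 panels, h=0.3500): 0.175919
I_{1,1} = 0.125869 + (0.125869 − (-0.153933))/3 = 0.219136
I_{2,1} = 0.175919 + (0.175919 − 0.125869)/3 = 0.192602
I_{2,2} = 0.192602 + (0.192602 − 0.219136)/15 = 0.190833

0.1908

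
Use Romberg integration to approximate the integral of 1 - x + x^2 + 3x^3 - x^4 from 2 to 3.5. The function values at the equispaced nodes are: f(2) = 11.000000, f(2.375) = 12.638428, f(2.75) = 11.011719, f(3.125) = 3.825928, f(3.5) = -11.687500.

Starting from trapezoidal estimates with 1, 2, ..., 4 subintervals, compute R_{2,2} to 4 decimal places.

R_{0,0} (trapezoid, 1 panel, h=1.5000): -0.515625
R_{1,0} (trapezoid, 2 panels, h=0.7500): 8.000977
R_{2,0} (trapezoid, 4 panels, h=0.3750): 10.174622
R_{1,1} = 8.000977 + (8.000977 − (-0.515625))/3 = 10.839844
R_{2,1} = 10.174622 + (10.174622 − 8.000977)/3 = 10.899170
R_{2,2} = 10.899170 + (10.899170 − 10.839844)/15 = 10.903125

10.9031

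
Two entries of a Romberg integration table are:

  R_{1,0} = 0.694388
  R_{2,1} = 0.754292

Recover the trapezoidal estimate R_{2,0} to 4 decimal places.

From R_{2,1} = (4·R_{2,0} − R_{1,0})/3, solve for R_{2,0}:
4·R_{2,0} = 3·0.754292 + 0.694388 = 2.957264
R_{2,0} = 0.739316

0.7393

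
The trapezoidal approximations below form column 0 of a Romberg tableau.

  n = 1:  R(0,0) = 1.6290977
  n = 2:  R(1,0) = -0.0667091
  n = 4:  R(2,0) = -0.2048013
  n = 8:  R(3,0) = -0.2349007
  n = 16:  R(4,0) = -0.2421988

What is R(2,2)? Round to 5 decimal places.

-0.22542

R(1,1) = (4·(-0.0667091) − 1.6290977) / 3 = -0.6319780
R(2,1) = (4·(-0.2048013) − (-0.0667091)) / 3 = -0.2508320
R(2,2) = -0.2508320 + (-0.2508320 − (-0.6319780))/15 = -0.2254223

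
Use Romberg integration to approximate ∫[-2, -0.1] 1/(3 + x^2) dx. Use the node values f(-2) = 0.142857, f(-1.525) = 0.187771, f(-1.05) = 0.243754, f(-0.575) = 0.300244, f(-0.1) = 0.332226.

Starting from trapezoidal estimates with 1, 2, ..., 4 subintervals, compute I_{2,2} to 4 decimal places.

0.4616

I_{0,0} (trapezoid, 1 panel, h=1.9000): 0.451329
I_{1,0} (trapezoid, 2 panels, h=0.9500): 0.457231
I_{2,0} (trapezoid, 4 panels, h=0.4750): 0.460422
I_{1,1} = 0.457231 + (0.457231 − 0.451329)/3 = 0.459198
I_{2,1} = 0.460422 + (0.460422 − 0.457231)/3 = 0.461486
I_{2,2} = 0.461486 + (0.461486 − 0.459198)/15 = 0.461639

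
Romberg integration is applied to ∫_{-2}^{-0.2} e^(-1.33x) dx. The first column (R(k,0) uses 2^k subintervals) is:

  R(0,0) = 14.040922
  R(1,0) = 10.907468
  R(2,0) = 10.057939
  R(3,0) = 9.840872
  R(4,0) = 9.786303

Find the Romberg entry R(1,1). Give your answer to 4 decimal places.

Richardson extrapolation on the trapezoidal column (denominator 4−1=3):
R(1,1) = 10.907468 + (10.907468 − 14.040922)/3 = 9.862983

9.8630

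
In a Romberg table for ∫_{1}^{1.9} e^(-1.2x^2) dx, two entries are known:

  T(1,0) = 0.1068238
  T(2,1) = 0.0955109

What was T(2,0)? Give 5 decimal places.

From T(2,1) = (4·T(2,0) − T(1,0))/3, solve for T(2,0):
4·T(2,0) = 3·0.0955109 + 0.1068238 = 0.3933565
T(2,0) = 0.0983391

0.09834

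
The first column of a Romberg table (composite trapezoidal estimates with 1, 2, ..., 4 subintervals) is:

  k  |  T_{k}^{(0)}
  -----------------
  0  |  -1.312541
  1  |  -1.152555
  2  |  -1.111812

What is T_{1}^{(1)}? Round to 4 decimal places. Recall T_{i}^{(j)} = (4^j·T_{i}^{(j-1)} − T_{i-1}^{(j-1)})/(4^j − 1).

T_{1}^{(1)} = (4·(-1.152555) − (-1.312541)) / 3 = -1.099226
(Column j=1 coincides with Simpson's rule on the same nodes.)

-1.0992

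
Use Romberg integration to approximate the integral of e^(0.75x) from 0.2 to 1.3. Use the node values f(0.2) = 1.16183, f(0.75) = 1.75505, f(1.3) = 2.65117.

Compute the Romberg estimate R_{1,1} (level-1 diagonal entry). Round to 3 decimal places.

R_{0,0} (trapezoid, 1 panel, h=1.1000): 2.09715
R_{1,0} (trapezoid, 2 panels, h=0.5500): 2.01385
R_{1,1} = 2.01385 + (2.01385 − 2.09715)/3 = 1.98608

1.986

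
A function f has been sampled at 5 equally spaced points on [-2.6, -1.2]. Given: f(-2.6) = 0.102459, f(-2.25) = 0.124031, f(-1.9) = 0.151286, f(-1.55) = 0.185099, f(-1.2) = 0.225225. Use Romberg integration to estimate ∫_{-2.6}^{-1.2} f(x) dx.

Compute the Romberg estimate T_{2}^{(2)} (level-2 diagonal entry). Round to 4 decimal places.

0.2178

T_{0}^{(0)} (trapezoid, 1 panel, h=1.4000): 0.229379
T_{1}^{(0)} (trapezoid, 2 panels, h=0.7000): 0.220590
T_{2}^{(0)} (trapezoid, 4 panels, h=0.3500): 0.218490
T_{1}^{(1)} = 0.220590 + (0.220590 − 0.229379)/3 = 0.217660
T_{2}^{(1)} = 0.218490 + (0.218490 − 0.220590)/3 = 0.217790
T_{2}^{(2)} = 0.217790 + (0.217790 − 0.217660)/15 = 0.217799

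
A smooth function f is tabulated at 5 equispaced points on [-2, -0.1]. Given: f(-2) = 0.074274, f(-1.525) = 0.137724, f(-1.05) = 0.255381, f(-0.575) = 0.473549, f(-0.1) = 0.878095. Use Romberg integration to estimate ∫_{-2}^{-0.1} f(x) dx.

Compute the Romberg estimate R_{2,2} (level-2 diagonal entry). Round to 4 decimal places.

0.6184

R_{0,0} (trapezoid, 1 panel, h=1.9000): 0.904751
R_{1,0} (trapezoid, 2 panels, h=0.9500): 0.694987
R_{2,0} (trapezoid, 4 panels, h=0.4750): 0.637848
R_{1,1} = 0.694987 + (0.694987 − 0.904751)/3 = 0.625066
R_{2,1} = 0.637848 + (0.637848 − 0.694987)/3 = 0.618802
R_{2,2} = 0.618802 + (0.618802 − 0.625066)/15 = 0.618384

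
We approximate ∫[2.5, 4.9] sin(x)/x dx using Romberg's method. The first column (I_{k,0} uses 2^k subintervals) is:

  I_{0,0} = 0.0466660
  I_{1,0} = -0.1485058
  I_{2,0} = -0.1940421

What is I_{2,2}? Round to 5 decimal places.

I_{1,1} = -0.1485058 + (-0.1485058 − 0.0466660)/3 = -0.2135631
I_{2,1} = (4·(-0.1940421) − (-0.1485058)) / 3 = -0.2092209
I_{2,2} = -0.2092209 + (-0.2092209 − (-0.2135631))/15 = -0.2089314

-0.20893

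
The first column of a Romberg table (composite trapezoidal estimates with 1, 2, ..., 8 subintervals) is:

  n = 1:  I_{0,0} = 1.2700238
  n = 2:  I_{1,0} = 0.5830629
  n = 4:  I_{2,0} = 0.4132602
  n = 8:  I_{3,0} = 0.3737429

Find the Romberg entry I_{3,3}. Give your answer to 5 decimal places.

0.36089

Richardson extrapolation on the trapezoidal column (denominator 4−1=3):
I_{1,1} = 0.5830629 + (0.5830629 − 1.2700238)/3 = 0.3540759
I_{2,1} = 0.4132602 + (0.4132602 − 0.5830629)/3 = 0.3566593
I_{3,1} = 0.3737429 + (0.3737429 − 0.4132602)/3 = 0.3605705
I_{2,2} = (16·0.3566593 − 0.3540759) / 15 = 0.3568315
I_{3,2} = (16·0.3605705 − 0.3566593) / 15 = 0.3608312
I_{3,3} = (64·0.3608312 − 0.3568315) / 63 = 0.3608947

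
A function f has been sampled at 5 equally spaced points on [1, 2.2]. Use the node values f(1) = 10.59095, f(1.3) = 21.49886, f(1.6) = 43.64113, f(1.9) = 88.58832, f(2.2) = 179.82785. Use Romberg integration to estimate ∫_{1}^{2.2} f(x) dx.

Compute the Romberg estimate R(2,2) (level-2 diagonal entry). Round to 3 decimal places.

71.726

R(0,0) (trapezoid, 1 panel, h=1.2000): 114.25128
R(1,0) (trapezoid, 2 panels, h=0.6000): 83.31032
R(2,0) (trapezoid, 4 panels, h=0.3000): 74.68131
R(1,1) = 83.31032 + (83.31032 − 114.25128)/3 = 72.99667
R(2,1) = 74.68131 + (74.68131 − 83.31032)/3 = 71.80497
R(2,2) = 71.80497 + (71.80497 − 72.99667)/15 = 71.72552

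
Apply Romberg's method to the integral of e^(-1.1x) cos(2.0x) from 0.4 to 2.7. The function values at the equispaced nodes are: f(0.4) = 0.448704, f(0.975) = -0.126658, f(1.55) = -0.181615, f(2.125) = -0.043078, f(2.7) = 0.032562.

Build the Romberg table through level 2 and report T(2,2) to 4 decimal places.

T(0,0) (trapezoid, 1 panel, h=2.3000): 0.553456
T(1,0) (trapezoid, 2 panels, h=1.1500): 0.067871
T(2,0) (trapezoid, 4 panels, h=0.5750): -0.063663
T(1,1) = 0.067871 + (0.067871 − 0.553456)/3 = -0.093991
T(2,1) = -0.063663 + (-0.063663 − 0.067871)/3 = -0.107508
T(2,2) = -0.107508 + (-0.107508 − (-0.093991))/15 = -0.108409

-0.1084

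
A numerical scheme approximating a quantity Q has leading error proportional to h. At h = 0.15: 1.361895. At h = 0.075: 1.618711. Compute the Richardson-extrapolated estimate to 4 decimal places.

The leading error scales as h; refining by a factor of 2 reduces it by 2^1 = 2.
Extrapolated value = (2·A(h/2) − A(h)) / (2 − 1)
= (2·1.618711 − 1.361895) / 1
= 1.875527 / 1 = 1.875527

1.8755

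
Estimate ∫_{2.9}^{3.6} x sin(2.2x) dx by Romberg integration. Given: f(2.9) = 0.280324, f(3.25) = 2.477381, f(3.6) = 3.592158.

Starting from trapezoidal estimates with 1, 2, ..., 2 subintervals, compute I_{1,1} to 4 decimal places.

1.6079

I_{0,0} (trapezoid, 1 panel, h=0.7000): 1.355369
I_{1,0} (trapezoid, 2 panels, h=0.3500): 1.544768
I_{1,1} = 1.544768 + (1.544768 − 1.355369)/3 = 1.607901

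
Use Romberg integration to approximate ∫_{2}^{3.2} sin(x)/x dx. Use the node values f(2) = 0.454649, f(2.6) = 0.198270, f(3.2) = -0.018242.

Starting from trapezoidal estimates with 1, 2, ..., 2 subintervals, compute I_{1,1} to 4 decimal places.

I_{0,0} (trapezoid, 1 panel, h=1.2000): 0.261844
I_{1,0} (trapezoid, 2 panels, h=0.6000): 0.249884
I_{1,1} = 0.249884 + (0.249884 − 0.261844)/3 = 0.245897

0.2459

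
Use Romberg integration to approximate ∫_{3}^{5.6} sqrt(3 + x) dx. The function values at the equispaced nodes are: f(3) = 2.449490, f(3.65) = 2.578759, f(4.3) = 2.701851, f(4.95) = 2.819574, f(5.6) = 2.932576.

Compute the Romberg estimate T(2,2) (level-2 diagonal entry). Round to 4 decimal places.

7.0155

T(0,0) (trapezoid, 1 panel, h=2.6000): 6.996686
T(1,0) (trapezoid, 2 panels, h=1.3000): 7.010749
T(2,0) (trapezoid, 4 panels, h=0.6500): 7.014291
T(1,1) = 7.010749 + (7.010749 − 6.996686)/3 = 7.015437
T(2,1) = 7.014291 + (7.014291 − 7.010749)/3 = 7.015472
T(2,2) = 7.015472 + (7.015472 − 7.015437)/15 = 7.015474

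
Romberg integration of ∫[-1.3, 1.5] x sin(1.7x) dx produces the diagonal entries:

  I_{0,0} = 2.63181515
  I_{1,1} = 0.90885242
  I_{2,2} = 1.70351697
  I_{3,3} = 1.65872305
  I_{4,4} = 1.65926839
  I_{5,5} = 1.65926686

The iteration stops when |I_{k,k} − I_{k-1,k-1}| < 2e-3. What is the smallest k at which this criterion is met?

k = 4

|I_{1,1} − I_{0,0}| = 1.72296273 ≥ 2e-3
|I_{2,2} − I_{1,1}| = 0.79466455 ≥ 2e-3
|I_{3,3} − I_{2,2}| = 0.04479392 ≥ 2e-3
|I_{4,4} − I_{3,3}| = 0.00054534 < 2e-3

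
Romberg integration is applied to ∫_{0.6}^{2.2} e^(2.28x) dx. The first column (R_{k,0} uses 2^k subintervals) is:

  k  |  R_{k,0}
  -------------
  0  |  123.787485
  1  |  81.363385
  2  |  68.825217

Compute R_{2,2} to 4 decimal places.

64.4741

Richardson extrapolation on the trapezoidal column (denominator 4−1=3):
R_{1,1} = (4·81.363385 − 123.787485) / 3 = 67.222018
R_{2,1} = (4·68.825217 − 81.363385) / 3 = 64.645828
R_{2,2} = (16·64.645828 − 67.222018) / 15 = 64.474082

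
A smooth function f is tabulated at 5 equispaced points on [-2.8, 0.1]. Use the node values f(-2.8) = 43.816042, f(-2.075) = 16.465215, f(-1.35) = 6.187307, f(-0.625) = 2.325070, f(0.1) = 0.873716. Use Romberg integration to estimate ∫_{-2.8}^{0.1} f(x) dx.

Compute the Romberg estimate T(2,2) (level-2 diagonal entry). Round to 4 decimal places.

T(0,0) (trapezoid, 1 panel, h=2.9000): 64.800149
T(1,0) (trapezoid, 2 panels, h=1.4500): 41.371670
T(2,0) (trapezoid, 4 panels, h=0.7250): 34.308791
T(1,1) = 41.371670 + (41.371670 − 64.800149)/3 = 33.562177
T(2,1) = 34.308791 + (34.308791 − 41.371670)/3 = 31.954498
T(2,2) = 31.954498 + (31.954498 − 33.562177)/15 = 31.847319

31.8473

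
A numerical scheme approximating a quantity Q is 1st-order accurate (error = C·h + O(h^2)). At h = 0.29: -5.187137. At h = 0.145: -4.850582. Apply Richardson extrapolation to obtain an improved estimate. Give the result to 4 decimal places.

-4.5140

Extrapolated value = (2·A(h/2) − A(h)) / (2 − 1)
= (2·(-4.850582) − (-5.187137)) / 1
= -4.514027 / 1 = -4.514027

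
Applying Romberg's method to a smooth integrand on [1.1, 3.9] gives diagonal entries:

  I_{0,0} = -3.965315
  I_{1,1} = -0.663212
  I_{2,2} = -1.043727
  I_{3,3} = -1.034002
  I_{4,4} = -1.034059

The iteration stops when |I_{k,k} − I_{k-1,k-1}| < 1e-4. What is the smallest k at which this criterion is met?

|I_{1,1} − I_{0,0}| = 3.302103 ≥ 1e-4
|I_{2,2} − I_{1,1}| = 0.380515 ≥ 1e-4
|I_{3,3} − I_{2,2}| = 0.009725 ≥ 1e-4
|I_{4,4} − I_{3,3}| = 0.000057 < 1e-4

k = 4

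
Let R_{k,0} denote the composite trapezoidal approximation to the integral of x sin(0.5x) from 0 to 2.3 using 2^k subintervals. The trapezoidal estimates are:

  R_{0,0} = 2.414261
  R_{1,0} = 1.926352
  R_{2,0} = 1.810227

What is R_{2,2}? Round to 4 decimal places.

1.7720

Richardson extrapolation on the trapezoidal column (denominator 4−1=3):
R_{1,1} = (4·1.926352 − 2.414261) / 3 = 1.763716
R_{2,1} = 1.810227 + (1.810227 − 1.926352)/3 = 1.771519
R_{2,2} = 1.771519 + (1.771519 − 1.763716)/15 = 1.772039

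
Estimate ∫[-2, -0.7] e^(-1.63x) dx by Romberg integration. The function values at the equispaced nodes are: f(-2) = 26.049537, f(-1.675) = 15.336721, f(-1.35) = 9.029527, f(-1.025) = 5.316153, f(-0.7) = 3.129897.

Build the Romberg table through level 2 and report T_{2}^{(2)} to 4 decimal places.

14.0617

T_{0}^{(0)} (trapezoid, 1 panel, h=1.3000): 18.966632
T_{1}^{(0)} (trapezoid, 2 panels, h=0.6500): 15.352509
T_{2}^{(0)} (trapezoid, 4 panels, h=0.3250): 14.388438
T_{1}^{(1)} = 15.352509 + (15.352509 − 18.966632)/3 = 14.147801
T_{2}^{(1)} = 14.388438 + (14.388438 − 15.352509)/3 = 14.067081
T_{2}^{(2)} = 14.067081 + (14.067081 − 14.147801)/15 = 14.061700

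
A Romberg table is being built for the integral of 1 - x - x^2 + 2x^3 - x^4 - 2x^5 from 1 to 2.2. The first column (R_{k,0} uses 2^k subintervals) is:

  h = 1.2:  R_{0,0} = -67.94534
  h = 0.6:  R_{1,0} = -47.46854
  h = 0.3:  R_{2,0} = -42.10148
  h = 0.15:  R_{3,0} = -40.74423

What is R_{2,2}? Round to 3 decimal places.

Richardson extrapolation on the trapezoidal column (denominator 4−1=3):
R_{1,1} = -47.46854 + (-47.46854 − (-67.94534))/3 = -40.64294
R_{2,1} = -42.10148 + (-42.10148 − (-47.46854))/3 = -40.31246
R_{2,2} = (16·(-40.31246) − (-40.64294)) / 15 = -40.29043

-40.290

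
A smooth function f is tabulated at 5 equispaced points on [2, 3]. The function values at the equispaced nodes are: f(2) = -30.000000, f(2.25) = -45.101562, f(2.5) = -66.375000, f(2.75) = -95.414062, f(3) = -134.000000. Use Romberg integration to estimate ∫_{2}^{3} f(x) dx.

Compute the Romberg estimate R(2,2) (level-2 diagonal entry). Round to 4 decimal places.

R(0,0) (trapezoid, 1 panel, h=1.0000): -82.000000
R(1,0) (trapezoid, 2 panels, h=0.5000): -74.187500
R(2,0) (trapezoid, 4 panels, h=0.2500): -72.222656
R(1,1) = -74.187500 + (-74.187500 − (-82.000000))/3 = -71.583333
R(2,1) = -72.222656 + (-72.222656 − (-74.187500))/3 = -71.567708
R(2,2) = -71.567708 + (-71.567708 − (-71.583333))/15 = -71.566666

-71.5667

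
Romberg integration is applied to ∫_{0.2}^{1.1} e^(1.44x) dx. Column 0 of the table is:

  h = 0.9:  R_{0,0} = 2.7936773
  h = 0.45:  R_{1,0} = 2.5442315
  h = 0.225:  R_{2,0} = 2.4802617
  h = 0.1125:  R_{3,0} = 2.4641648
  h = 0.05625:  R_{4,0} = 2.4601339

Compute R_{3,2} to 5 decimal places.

2.45879

Richardson extrapolation on the trapezoidal column (denominator 4−1=3):
R_{2,1} = (4·2.4802617 − 2.5442315) / 3 = 2.4589384
R_{3,1} = (4·2.4641648 − 2.4802617) / 3 = 2.4587992
R_{3,2} = 2.4587992 + (2.4587992 − 2.4589384)/15 = 2.4587899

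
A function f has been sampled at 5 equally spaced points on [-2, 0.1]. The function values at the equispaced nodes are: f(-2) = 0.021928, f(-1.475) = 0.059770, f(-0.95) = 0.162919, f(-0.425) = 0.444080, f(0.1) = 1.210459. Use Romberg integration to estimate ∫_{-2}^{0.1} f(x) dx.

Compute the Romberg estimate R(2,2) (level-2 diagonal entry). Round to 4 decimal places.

R(0,0) (trapezoid, 1 panel, h=2.1000): 1.294006
R(1,0) (trapezoid, 2 panels, h=1.0500): 0.818068
R(2,0) (trapezoid, 4 panels, h=0.5250): 0.673555
R(1,1) = 0.818068 + (0.818068 − 1.294006)/3 = 0.659422
R(2,1) = 0.673555 + (0.673555 − 0.818068)/3 = 0.625384
R(2,2) = 0.625384 + (0.625384 − 0.659422)/15 = 0.623115

0.6231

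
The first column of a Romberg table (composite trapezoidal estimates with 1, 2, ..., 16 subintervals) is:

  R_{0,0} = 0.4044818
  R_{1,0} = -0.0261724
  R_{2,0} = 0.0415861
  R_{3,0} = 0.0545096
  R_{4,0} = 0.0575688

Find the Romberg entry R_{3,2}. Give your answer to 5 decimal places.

Richardson extrapolation on the trapezoidal column (denominator 4−1=3):
R_{2,1} = (4·0.0415861 − (-0.0261724)) / 3 = 0.0641723
R_{3,1} = 0.0545096 + (0.0545096 − 0.0415861)/3 = 0.0588174
R_{3,2} = (16·0.0588174 − 0.0641723) / 15 = 0.0584604

0.05846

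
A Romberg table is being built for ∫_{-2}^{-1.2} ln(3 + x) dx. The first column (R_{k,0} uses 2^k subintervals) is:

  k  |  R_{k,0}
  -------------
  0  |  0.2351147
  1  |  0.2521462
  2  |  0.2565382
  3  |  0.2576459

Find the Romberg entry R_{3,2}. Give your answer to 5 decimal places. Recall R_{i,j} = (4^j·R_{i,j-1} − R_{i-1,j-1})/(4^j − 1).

0.25802

R_{2,1} = (4·0.2565382 − 0.2521462) / 3 = 0.2580022
R_{3,1} = 0.2576459 + (0.2576459 − 0.2565382)/3 = 0.2580151
R_{3,2} = (16·0.2580151 − 0.2580022) / 15 = 0.2580160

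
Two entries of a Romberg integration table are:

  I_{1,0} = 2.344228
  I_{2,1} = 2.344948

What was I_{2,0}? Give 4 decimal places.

From I_{2,1} = (4·I_{2,0} − I_{1,0})/3, solve for I_{2,0}:
4·I_{2,0} = 3·2.344948 + 2.344228 = 9.379072
I_{2,0} = 2.344768

2.3448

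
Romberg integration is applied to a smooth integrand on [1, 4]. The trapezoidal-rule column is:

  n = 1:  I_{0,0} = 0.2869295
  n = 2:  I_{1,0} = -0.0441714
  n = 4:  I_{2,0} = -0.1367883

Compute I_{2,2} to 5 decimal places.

-0.16854

I_{1,1} = (4·(-0.0441714) − 0.2869295) / 3 = -0.1545384
I_{2,1} = (4·(-0.1367883) − (-0.0441714)) / 3 = -0.1676606
I_{2,2} = -0.1676606 + (-0.1676606 − (-0.1545384))/15 = -0.1685354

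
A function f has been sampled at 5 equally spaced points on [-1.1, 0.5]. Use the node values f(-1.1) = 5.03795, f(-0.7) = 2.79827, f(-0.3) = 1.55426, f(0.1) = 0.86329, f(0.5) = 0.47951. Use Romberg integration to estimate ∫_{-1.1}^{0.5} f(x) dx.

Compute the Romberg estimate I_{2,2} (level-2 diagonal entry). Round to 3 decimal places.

3.101

I_{0,0} (trapezoid, 1 panel, h=1.6000): 4.41397
I_{1,0} (trapezoid, 2 panels, h=0.8000): 3.45039
I_{2,0} (trapezoid, 4 panels, h=0.4000): 3.18982
I_{1,1} = 3.45039 + (3.45039 − 4.41397)/3 = 3.12920
I_{2,1} = 3.18982 + (3.18982 − 3.45039)/3 = 3.10296
I_{2,2} = 3.10296 + (3.10296 − 3.12920)/15 = 3.10121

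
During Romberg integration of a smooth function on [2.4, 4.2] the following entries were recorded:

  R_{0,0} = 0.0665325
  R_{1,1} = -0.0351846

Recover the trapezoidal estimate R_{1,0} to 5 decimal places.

-0.00976

From R_{1,1} = (4·R_{1,0} − R_{0,0})/3, solve for R_{1,0}:
4·R_{1,0} = 3·(-0.0351846) + 0.0665325 = -0.0390213
R_{1,0} = -0.0097553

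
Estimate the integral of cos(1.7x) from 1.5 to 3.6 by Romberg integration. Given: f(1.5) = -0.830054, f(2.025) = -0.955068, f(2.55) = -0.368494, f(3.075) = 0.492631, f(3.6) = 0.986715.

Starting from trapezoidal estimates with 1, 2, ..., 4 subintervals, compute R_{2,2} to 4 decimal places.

R_{0,0} (trapezoid, 1 panel, h=2.1000): 0.164494
R_{1,0} (trapezoid, 2 panels, h=1.0500): -0.304672
R_{2,0} (trapezoid, 4 panels, h=0.5250): -0.395115
R_{1,1} = -0.304672 + (-0.304672 − 0.164494)/3 = -0.461061
R_{2,1} = -0.395115 + (-0.395115 − (-0.304672))/3 = -0.425263
R_{2,2} = -0.425263 + (-0.425263 − (-0.461061))/15 = -0.422876

-0.4229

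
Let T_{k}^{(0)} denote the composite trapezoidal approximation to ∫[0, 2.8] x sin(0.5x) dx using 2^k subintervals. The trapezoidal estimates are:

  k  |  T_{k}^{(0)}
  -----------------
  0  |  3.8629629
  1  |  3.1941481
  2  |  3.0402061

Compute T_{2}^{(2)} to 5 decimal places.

T_{1}^{(1)} = (4·3.1941481 − 3.8629629) / 3 = 2.9712098
T_{2}^{(1)} = (4·3.0402061 − 3.1941481) / 3 = 2.9888921
T_{2}^{(2)} = 2.9888921 + (2.9888921 − 2.9712098)/15 = 2.9900709

2.99007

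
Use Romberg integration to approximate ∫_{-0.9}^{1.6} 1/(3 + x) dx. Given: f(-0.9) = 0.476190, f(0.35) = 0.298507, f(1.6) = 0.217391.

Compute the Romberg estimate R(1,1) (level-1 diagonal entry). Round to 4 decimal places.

0.7865

R(0,0) (trapezoid, 1 panel, h=2.5000): 0.866976
R(1,0) (trapezoid, 2 panels, h=1.2500): 0.806622
R(1,1) = 0.806622 + (0.806622 − 0.866976)/3 = 0.786504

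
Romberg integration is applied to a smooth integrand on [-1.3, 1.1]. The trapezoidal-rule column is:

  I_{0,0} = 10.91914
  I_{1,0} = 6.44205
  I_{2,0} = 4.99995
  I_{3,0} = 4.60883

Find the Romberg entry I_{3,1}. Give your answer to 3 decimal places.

4.478

Richardson extrapolation on the trapezoidal column (denominator 4−1=3):
I_{3,1} = 4.60883 + (4.60883 − 4.99995)/3 = 4.47846
(Column j=1 coincides with Simpson's rule on the same nodes.)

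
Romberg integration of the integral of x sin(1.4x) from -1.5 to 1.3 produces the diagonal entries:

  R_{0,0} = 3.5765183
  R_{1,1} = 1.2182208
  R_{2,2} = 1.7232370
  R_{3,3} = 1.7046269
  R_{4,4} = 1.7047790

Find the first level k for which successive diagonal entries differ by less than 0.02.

|R_{1,1} − R_{0,0}| = 2.3582975 ≥ 0.02
|R_{2,2} − R_{1,1}| = 0.5050162 ≥ 0.02
|R_{3,3} − R_{2,2}| = 0.0186101 < 0.02

k = 3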